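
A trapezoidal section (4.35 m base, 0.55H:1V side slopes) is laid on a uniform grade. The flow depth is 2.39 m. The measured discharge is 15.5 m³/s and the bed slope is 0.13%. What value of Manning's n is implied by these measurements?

With bottom width b = 4.35 m and side slope z = 0.55: A = (b + zy)y = (4.35 + 0.55×2.39)×2.39 = 13.54 m²; P = b + 2y√(1+z²) = 4.35 + 2×2.39×1.141 = 9.805 m.
Hydraulic radius R = A/P = 13.54/9.805 = 1.381 m.
Rearranging Manning's equation: n = (1/Q) A R^(2/3) S^(1/2) = (1/15.5) × 13.54 × 1.381^(2/3) × √0.0013 = 0.039.

n = 0.039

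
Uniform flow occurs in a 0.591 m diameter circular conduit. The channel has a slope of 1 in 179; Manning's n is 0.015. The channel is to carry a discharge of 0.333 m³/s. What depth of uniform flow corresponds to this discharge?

y_n = 0.427 m

Manning's equation rearranged: A R^(2/3) = nQ / (1·√S) = 0.015 × 0.333 / (√0.005587) = 0.06683.
Trying y = 0.306 m: A R^(2/3) = 0.04066 — too small.
Trying y = 0.539 m: A R^(2/3) = 0.0821 — too large.
Trying y = 0.427 m: A R^(2/3) = 0.06684 — ≈ 0.06683.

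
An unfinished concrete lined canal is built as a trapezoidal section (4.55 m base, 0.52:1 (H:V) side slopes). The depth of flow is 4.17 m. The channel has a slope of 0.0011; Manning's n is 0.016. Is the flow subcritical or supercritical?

With bottom width b = 4.55 m and side slope z = 0.52: A = (b + zy)y = (4.55 + 0.52×4.17)×4.17 = 28.02 m²; P = b + 2y√(1+z²) = 4.55 + 2×4.17×1.127 = 13.95 m.
Hydraulic radius R = A/P = 28.02/13.95 = 2.008 m.
V = (1/n) R^(2/3) √S = (1/0.016) × 2.008^(2/3) × √0.0011 = 3.3 m/s. Hydraulic depth D_h = A/T = 28.02/8.887 = 3.153 m.
Froude number Fr = V/√(g·D_h) = 3.3/√(9.81×3.153) = 0.593, which is less than 1, so the flow is subcritical.

subcritical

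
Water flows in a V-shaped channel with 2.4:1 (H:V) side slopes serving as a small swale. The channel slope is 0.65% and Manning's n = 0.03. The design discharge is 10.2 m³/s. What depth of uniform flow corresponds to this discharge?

Manning's equation rearranged: A R^(2/3) = nQ / (1·√S) = 0.03 × 10.2 / (√0.0065) = 3.795.
Try y = 1.03 m: A R^(2/3) = 1.551 — low.
Try y = 1.7 m: A R^(2/3) = 5.9 — high.
Try y = 1.44 m: A R^(2/3) = 3.79 — matches.

y_n = 1.44 m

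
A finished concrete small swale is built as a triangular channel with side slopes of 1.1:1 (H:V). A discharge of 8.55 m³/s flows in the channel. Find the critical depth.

At critical depth, Q² T / (g A³) = 1, i.e. A³/T = Q²/g = 8.55²/9.81 = 7.452.
At y = 1.23 m: A³/T = 1.703 — too small.
At y = 1.87 m: A³/T = 13.83 — too large.
At y = 1.65 m: A³/T = 7.399 — ≈ 7.452.

y_c = 1.65 m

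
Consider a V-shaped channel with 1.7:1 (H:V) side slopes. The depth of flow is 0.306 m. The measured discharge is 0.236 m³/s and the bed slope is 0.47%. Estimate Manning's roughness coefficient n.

For a triangular section with side slope z = 1.7: A = zy² = 1.7×0.306² = 0.1592 m²; P = 2y√(1+z²) = 2×0.306×1.972 = 1.207 m.
Hydraulic radius R = A/P = 0.1592/1.207 = 0.1319 m.
Rearranging Manning's equation: n = (1/Q) A R^(2/3) S^(1/2) = (1/0.236) × 0.1592 × 0.1319^(2/3) × √0.0047 = 0.012.

n = 0.012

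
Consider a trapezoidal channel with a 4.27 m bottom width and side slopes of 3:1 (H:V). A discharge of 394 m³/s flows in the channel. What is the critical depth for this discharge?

At critical depth, Q² T / (g A³) = 1, i.e. A³/T = Q²/g = 394²/9.81 = 15820.
Trying y = 3.7 m: A³/T = 6948 — short.
Trying y = 5.46 m: A³/T = 38710 — over.
Trying y = 4.47 m: A³/T = 15880 — ≈ 15820.

y_c = 4.47 m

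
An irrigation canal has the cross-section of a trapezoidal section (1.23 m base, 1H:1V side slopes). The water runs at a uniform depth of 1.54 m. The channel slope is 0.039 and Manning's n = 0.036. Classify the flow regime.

supercritical

With bottom width b = 1.23 m and side slope z = 1: A = (b + zy)y = (1.23 + 1×1.54)×1.54 = 4.266 m²; P = b + 2y√(1+z²) = 1.23 + 2×1.54×1.414 = 5.586 m.
Hydraulic radius R = A/P = 4.266/5.586 = 0.7637 m.
V = (1/n) R^(2/3) √S = (1/0.036) × 0.7637^(2/3) × √0.039 = 4.583 m/s. Hydraulic depth D_h = A/T = 4.266/4.31 = 0.9897 m.
Froude number Fr = V/√(g·D_h) = 4.583/√(9.81×0.9897) = 1.47, which is greater than 1, so the flow is supercritical.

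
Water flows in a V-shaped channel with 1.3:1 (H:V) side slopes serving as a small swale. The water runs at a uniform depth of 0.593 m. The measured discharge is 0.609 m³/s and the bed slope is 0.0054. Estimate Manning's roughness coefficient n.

For a triangular section with side slope z = 1.3: A = zy² = 1.3×0.593² = 0.4571 m²; P = 2y√(1+z²) = 2×0.593×1.64 = 1.945 m.
Hydraulic radius R = A/P = 0.4571/1.945 = 0.235 m.
Rearranging Manning's equation: n = (1/Q) A R^(2/3) S^(1/2) = (1/0.609) × 0.4571 × 0.235^(2/3) × √0.0054 = 0.021.

n = 0.021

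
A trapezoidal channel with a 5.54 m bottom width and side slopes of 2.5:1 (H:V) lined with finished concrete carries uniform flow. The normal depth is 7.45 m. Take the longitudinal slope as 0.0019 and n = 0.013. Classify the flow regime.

With bottom width b = 5.54 m and side slope z = 2.5: A = (b + zy)y = (5.54 + 2.5×7.45)×7.45 = 180 m²; P = b + 2y√(1+z²) = 5.54 + 2×7.45×2.693 = 45.66 m.
Hydraulic radius R = A/P = 180/45.66 = 3.943 m.
V = (1/n) R^(2/3) √S = (1/0.013) × 3.943^(2/3) × √0.0019 = 8.368 m/s. Hydraulic depth D_h = A/T = 180/42.79 = 4.207 m.
Froude number Fr = V/√(g·D_h) = 8.368/√(9.81×4.207) = 1.3, which is greater than 1, so the flow is supercritical.

supercritical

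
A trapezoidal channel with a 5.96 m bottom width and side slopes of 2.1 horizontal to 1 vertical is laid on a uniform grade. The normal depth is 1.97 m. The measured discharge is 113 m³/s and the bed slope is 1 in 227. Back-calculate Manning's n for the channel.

n = 0.014

With bottom width b = 5.96 m and side slope z = 2.1: A = (b + zy)y = (5.96 + 2.1×1.97)×1.97 = 19.89 m²; P = b + 2y√(1+z²) = 5.96 + 2×1.97×2.326 = 15.12 m.
Hydraulic radius R = A/P = 19.89/15.12 = 1.315 m.
Rearranging Manning's equation: n = (1/Q) A R^(2/3) S^(1/2) = (1/113) × 19.89 × 1.315^(2/3) × √0.004405 = 0.014.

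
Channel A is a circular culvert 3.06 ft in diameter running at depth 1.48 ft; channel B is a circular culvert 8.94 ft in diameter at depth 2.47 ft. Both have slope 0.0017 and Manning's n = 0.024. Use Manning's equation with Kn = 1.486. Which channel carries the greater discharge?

Channel A: For a circular section of diameter D = 3.06 ft at depth y = 1.48 ft, the central angle is θ = 2 arccos(1 − 2y/D) = 3.076 rad. Then A = (D²/8)(θ − sin θ) = 3.524 ft² and P = Dθ/2 = 4.707 ft. Hydraulic radius R = A/P = 3.524/4.707 = 0.7488 ft. Q_A = (1.486/0.024)·3.524·0.7488^(2/3)·√0.0017 = 7.418 ft³/s.
Channel B: For a circular section of diameter D = 8.94 ft at depth y = 2.47 ft, the central angle is θ = 2 arccos(1 − 2y/D) = 2.214 rad. Then A = (D²/8)(θ − sin θ) = 14.12 ft² and P = Dθ/2 = 9.896 ft. Hydraulic radius R = A/P = 14.12/9.896 = 1.427 ft. Q_B = (1.486/0.024)·14.12·1.427^(2/3)·√0.0017 = 45.7 ft³/s.
Q_A = 7.418 ft³/s vs Q_B = 45.7 ft³/s, so channel B carries more.

channel B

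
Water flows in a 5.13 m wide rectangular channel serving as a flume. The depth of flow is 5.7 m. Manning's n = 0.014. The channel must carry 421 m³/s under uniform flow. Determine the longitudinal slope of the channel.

S = 0.019

Flow area A = b·y = 5.13 × 5.7 = 29.24 m². Wetted perimeter P = b + 2y = 5.13 + 2×5.7 = 16.53 m.
Hydraulic radius R = A/P = 29.24/16.53 = 1.769 m.
From Manning's equation, S = [nQ / (1 A R^(2/3))]² = [0.014 × 421 / (1 × 29.24 × 1.769^(2/3))]² = 0.019.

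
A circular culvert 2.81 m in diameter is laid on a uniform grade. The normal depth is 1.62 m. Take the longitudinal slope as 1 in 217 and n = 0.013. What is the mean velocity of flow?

For a circular section of diameter D = 2.81 m at depth y = 1.62 m, the central angle is θ = 2 arccos(1 − 2y/D) = 3.449 rad. Then A = (D²/8)(θ − sin θ) = 3.703 m² and P = Dθ/2 = 4.846 m.
Hydraulic radius R = A/P = 3.703/4.846 = 0.7641 m.
From Manning's equation, V = (1/n) R^(2/3) S^(1/2) = (1/0.013) × 0.7641^(2/3) × 0.004608^(1/2) = 4.36 m/s.

V = 4.36 m/s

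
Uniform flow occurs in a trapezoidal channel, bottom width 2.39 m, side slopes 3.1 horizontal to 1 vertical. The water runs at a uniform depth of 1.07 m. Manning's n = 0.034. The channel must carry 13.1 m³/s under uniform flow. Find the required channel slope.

With bottom width b = 2.39 m and side slope z = 3.1: A = (b + zy)y = (2.39 + 3.1×1.07)×1.07 = 6.106 m²; P = b + 2y√(1+z²) = 2.39 + 2×1.07×3.257 = 9.361 m.
Hydraulic radius R = A/P = 6.106/9.361 = 0.6524 m.
From Manning's equation, S = [nQ / (1 A R^(2/3))]² = [0.034 × 13.1 / (1 × 6.106 × 0.6524^(2/3))]² = 0.0094.

S = 0.0094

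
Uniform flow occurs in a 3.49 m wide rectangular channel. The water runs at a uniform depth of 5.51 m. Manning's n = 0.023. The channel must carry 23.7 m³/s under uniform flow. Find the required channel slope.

S = 0.000552

Flow area A = b·y = 3.49 × 5.51 = 19.23 m². Wetted perimeter P = b + 2y = 3.49 + 2×5.51 = 14.51 m.
Hydraulic radius R = A/P = 19.23/14.51 = 1.325 m.
From Manning's equation, S = [nQ / (1 A R^(2/3))]² = [0.023 × 23.7 / (1 × 19.23 × 1.325^(2/3))]² = 0.000552.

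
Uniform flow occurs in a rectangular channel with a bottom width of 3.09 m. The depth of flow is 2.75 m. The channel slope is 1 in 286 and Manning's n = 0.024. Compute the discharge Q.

Q = 20.8 m³/s

Flow area A = b·y = 3.09 × 2.75 = 8.497 m². Wetted perimeter P = b + 2y = 3.09 + 2×2.75 = 8.59 m.
Hydraulic radius R = A/P = 8.497/8.59 = 0.9892 m.
Manning's equation: Q = (1/n) A R^(2/3) S^(1/2) = (1/0.024) × 8.497 × 0.9892^(2/3) × 0.003497^(1/2) = 20.8 m³/s.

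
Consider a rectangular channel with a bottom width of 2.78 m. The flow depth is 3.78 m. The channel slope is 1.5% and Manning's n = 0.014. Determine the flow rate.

Flow area A = b·y = 2.78 × 3.78 = 10.51 m². Wetted perimeter P = b + 2y = 2.78 + 2×3.78 = 10.34 m.
Hydraulic radius R = A/P = 10.51/10.34 = 1.016 m.
Manning's equation: Q = (1/n) A R^(2/3) S^(1/2) = (1/0.014) × 10.51 × 1.016^(2/3) × 0.015^(1/2) = 92.9 m³/s.

Q = 92.9 m³/s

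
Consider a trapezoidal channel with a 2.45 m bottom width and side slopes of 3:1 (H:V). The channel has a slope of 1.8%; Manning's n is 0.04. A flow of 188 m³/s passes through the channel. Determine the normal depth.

y_n = 3.23 m

Manning's equation rearranged: A R^(2/3) = nQ / (1·√S) = 0.04 × 188 / (√0.018) = 56.05.
Trying y = 3.69 m: A R^(2/3) = 77.46 — over.
Trying y = 3.23 m: A R^(2/3) = 56.16 — matches.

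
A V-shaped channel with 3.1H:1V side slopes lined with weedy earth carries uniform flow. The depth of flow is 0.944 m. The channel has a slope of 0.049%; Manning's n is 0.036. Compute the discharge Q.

Q = 0.996 m³/s

For a triangular section with side slope z = 3.1: A = zy² = 3.1×0.944² = 2.763 m²; P = 2y√(1+z²) = 2×0.944×3.257 = 6.15 m.
Hydraulic radius R = A/P = 2.763/6.15 = 0.4492 m.
Manning's equation: Q = (1/n) A R^(2/3) S^(1/2) = (1/0.036) × 2.763 × 0.4492^(2/3) × 0.00049^(1/2) = 0.996 m³/s.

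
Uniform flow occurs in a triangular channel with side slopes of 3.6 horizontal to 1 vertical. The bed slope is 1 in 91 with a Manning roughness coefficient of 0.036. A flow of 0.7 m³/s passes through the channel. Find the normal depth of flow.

Manning's equation rearranged: A R^(2/3) = nQ / (1·√S) = 0.036 × 0.7 / (√0.01099) = 0.2404.
Trying y = 0.514 m: A R^(2/3) = 0.3751 — over.
Trying y = 0.354 m: A R^(2/3) = 0.1387 — short.
Trying y = 0.435 m: A R^(2/3) = 0.2403 — ≈ 0.2404.

y_n = 0.435 m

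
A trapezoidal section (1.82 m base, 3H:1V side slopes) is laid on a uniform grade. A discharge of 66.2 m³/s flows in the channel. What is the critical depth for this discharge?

y_c = 2.23 m

At critical depth, Q² T / (g A³) = 1, i.e. A³/T = Q²/g = 66.2²/9.81 = 446.7.
Trying y = 1.8 m: A³/T = 173.9 — low.
Trying y = 2.23 m: A³/T = 449.6 — ≈ 446.7.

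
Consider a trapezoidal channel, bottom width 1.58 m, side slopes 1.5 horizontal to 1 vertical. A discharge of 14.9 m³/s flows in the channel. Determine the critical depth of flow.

At critical depth, Q² T / (g A³) = 1, i.e. A³/T = Q²/g = 14.9²/9.81 = 22.63.
At y = 1 m: A³/T = 6.38 — short.
At y = 1.57 m: A³/T = 37.49 — over.
At y = 1.38 m: A³/T = 22.34 — matches.

y_c = 1.38 m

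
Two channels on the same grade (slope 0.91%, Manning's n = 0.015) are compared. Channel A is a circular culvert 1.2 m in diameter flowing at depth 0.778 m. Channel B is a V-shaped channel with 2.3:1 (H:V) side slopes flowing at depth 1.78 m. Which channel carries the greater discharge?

Channel A: For a circular section of diameter D = 1.2 m at depth y = 0.778 m, the central angle is θ = 2 arccos(1 − 2y/D) = 3.744 rad. Then A = (D²/8)(θ − sin θ) = 0.7759 m² and P = Dθ/2 = 2.246 m. Hydraulic radius R = A/P = 0.7759/2.246 = 0.3454 m. Q_A = (1/0.015)·0.7759·0.3454^(2/3)·√0.0091 = 2.429 m³/s.
Channel B: For a triangular section with side slope z = 2.3: A = zy² = 2.3×1.78² = 7.287 m²; P = 2y√(1+z²) = 2×1.78×2.508 = 8.928 m. Hydraulic radius R = A/P = 7.287/8.928 = 0.8162 m. Q_B = (1/0.015)·7.287·0.8162^(2/3)·√0.0091 = 40.48 m³/s.
Q_A = 2.429 m³/s vs Q_B = 40.48 m³/s, so channel B carries more.

channel B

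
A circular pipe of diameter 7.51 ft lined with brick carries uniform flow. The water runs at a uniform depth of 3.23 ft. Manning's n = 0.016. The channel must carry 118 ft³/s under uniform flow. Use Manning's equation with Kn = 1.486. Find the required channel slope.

For a circular section of diameter D = 7.51 ft at depth y = 3.23 ft, the central angle is θ = 2 arccos(1 − 2y/D) = 2.861 rad. Then A = (D²/8)(θ − sin θ) = 18.22 ft² and P = Dθ/2 = 10.74 ft.
Hydraulic radius R = A/P = 18.22/10.74 = 1.696 ft.
From Manning's equation, S = [nQ / (1.486 A R^(2/3))]² = [0.016 × 118 / (1.486 × 18.22 × 1.696^(2/3))]² = 0.0024.

S = 0.0024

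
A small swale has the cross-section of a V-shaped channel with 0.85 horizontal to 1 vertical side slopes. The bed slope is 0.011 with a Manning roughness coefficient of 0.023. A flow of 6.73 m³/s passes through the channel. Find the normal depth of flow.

y_n = 1.63 m

Manning's equation rearranged: A R^(2/3) = nQ / (1·√S) = 0.023 × 6.73 / (√0.011) = 1.476.
At y = 1.34 m: A R^(2/3) = 0.8748 — low.
At y = 1.8 m: A R^(2/3) = 1.922 — high.
At y = 1.63 m: A R^(2/3) = 1.475 — matches.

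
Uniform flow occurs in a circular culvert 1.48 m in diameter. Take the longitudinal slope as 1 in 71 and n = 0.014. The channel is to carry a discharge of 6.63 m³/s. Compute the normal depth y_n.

y_n = 1.08 m

Manning's equation rearranged: A R^(2/3) = nQ / (1·√S) = 0.014 × 6.63 / (√0.01408) = 0.7821.
At y = 0.896 m: A R^(2/3) = 0.6039 — short.
At y = 1.24 m: A R^(2/3) = 0.9034 — over.
At y = 1.08 m: A R^(2/3) = 0.7825 — matches.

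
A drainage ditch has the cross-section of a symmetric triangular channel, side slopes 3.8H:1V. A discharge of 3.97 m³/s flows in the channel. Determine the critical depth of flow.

At critical depth, Q² T / (g A³) = 1, i.e. A³/T = Q²/g = 3.97²/9.81 = 1.607.
Trying y = 0.582 m: A³/T = 0.4821 — too small.
Trying y = 0.84 m: A³/T = 3.019 — too large.
Trying y = 0.74 m: A³/T = 1.602 — matches.

y_c = 0.74 m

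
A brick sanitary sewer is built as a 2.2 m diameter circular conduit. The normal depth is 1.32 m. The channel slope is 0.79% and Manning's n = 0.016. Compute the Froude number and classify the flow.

For a circular section of diameter D = 2.2 m at depth y = 1.32 m, the central angle is θ = 2 arccos(1 − 2y/D) = 3.544 rad. Then A = (D²/8)(θ − sin θ) = 2.381 m² and P = Dθ/2 = 3.899 m.
Hydraulic radius R = A/P = 2.381/3.899 = 0.6108 m.
V = (1/n) R^(2/3) √S = (1/0.016) × 0.6108^(2/3) × √0.0079 = 3.999 m/s. Hydraulic depth D_h = A/T = 2.381/2.156 = 1.105 m.
Froude number Fr = V/√(g·D_h) = 3.999/√(9.81×1.105) = 1.21, which is greater than 1, so the flow is supercritical.

supercritical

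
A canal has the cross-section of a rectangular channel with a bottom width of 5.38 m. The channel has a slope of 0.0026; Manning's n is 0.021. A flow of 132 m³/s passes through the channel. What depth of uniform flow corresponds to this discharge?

Manning's equation rearranged: A R^(2/3) = nQ / (1·√S) = 0.021 × 132 / (√0.0026) = 54.36.
Trying y = 8.04 m: A R^(2/3) = 69.02 — high.
Trying y = 5.02 m: A R^(2/3) = 39.24 — low.
Trying y = 6.57 m: A R^(2/3) = 54.39 — matches.

y_n = 6.57 m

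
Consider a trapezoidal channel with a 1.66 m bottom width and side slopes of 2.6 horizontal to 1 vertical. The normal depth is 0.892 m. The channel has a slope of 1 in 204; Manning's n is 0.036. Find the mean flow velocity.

With bottom width b = 1.66 m and side slope z = 2.6: A = (b + zy)y = (1.66 + 2.6×0.892)×0.892 = 3.549 m²; P = b + 2y√(1+z²) = 1.66 + 2×0.892×2.786 = 6.63 m.
Hydraulic radius R = A/P = 3.549/6.63 = 0.5354 m.
From Manning's equation, V = (1/n) R^(2/3) S^(1/2) = (1/0.036) × 0.5354^(2/3) × 0.004902^(1/2) = 1.28 m/s.

V = 1.28 m/s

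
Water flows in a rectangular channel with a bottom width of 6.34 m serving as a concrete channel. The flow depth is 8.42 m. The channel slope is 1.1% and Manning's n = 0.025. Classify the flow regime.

subcritical

Flow area A = b·y = 6.34 × 8.42 = 53.38 m². Wetted perimeter P = b + 2y = 6.34 + 2×8.42 = 23.18 m.
Hydraulic radius R = A/P = 53.38/23.18 = 2.303 m.
V = (1/n) R^(2/3) √S = (1/0.025) × 2.303^(2/3) × √0.011 = 7.316 m/s. Hydraulic depth D_h = A/T = 53.38/6.34 = 8.42 m.
Froude number Fr = V/√(g·D_h) = 7.316/√(9.81×8.42) = 0.805, which is less than 1, so the flow is subcritical.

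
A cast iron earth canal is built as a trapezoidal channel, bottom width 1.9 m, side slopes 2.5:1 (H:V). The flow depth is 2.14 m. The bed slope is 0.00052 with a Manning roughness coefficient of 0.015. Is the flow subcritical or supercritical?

With bottom width b = 1.9 m and side slope z = 2.5: A = (b + zy)y = (1.9 + 2.5×2.14)×2.14 = 15.52 m²; P = b + 2y√(1+z²) = 1.9 + 2×2.14×2.693 = 13.42 m.
Hydraulic radius R = A/P = 15.52/13.42 = 1.156 m.
V = (1/n) R^(2/3) √S = (1/0.015) × 1.156^(2/3) × √0.00052 = 1.674 m/s. Hydraulic depth D_h = A/T = 15.52/12.6 = 1.231 m.
Froude number Fr = V/√(g·D_h) = 1.674/√(9.81×1.231) = 0.482, which is less than 1, so the flow is subcritical.

subcritical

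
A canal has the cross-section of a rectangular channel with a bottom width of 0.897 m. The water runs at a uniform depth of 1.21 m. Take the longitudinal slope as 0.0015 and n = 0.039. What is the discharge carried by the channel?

Q = 0.512 m³/s

Flow area A = b·y = 0.897 × 1.21 = 1.085 m². Wetted perimeter P = b + 2y = 0.897 + 2×1.21 = 3.317 m.
Hydraulic radius R = A/P = 1.085/3.317 = 0.3272 m.
Manning's equation: Q = (1/n) A R^(2/3) S^(1/2) = (1/0.039) × 1.085 × 0.3272^(2/3) × 0.0015^(1/2) = 0.512 m³/s.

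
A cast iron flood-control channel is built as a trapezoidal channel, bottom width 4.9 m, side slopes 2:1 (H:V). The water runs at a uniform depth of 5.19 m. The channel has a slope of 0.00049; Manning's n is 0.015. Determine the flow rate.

Q = 234 m³/s

With bottom width b = 4.9 m and side slope z = 2: A = (b + zy)y = (4.9 + 2×5.19)×5.19 = 79.3 m²; P = b + 2y√(1+z²) = 4.9 + 2×5.19×2.236 = 28.11 m.
Hydraulic radius R = A/P = 79.3/28.11 = 2.821 m.
Manning's equation: Q = (1/n) A R^(2/3) S^(1/2) = (1/0.015) × 79.3 × 2.821^(2/3) × 0.00049^(1/2) = 234 m³/s.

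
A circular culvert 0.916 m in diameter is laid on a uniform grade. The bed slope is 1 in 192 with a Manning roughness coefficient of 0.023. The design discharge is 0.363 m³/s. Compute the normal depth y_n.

Manning's equation rearranged: A R^(2/3) = nQ / (1·√S) = 0.023 × 0.363 / (√0.005208) = 0.1157.
Try y = 0.368 m: A R^(2/3) = 0.08379 — short.
Try y = 0.494 m: A R^(2/3) = 0.1399 — over.
Try y = 0.441 m: A R^(2/3) = 0.1156 — matches.

y_n = 0.441 m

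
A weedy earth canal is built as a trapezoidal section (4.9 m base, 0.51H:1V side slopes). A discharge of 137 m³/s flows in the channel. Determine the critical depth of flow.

y_c = 3.75 m

At critical depth, Q² T / (g A³) = 1, i.e. A³/T = Q²/g = 137²/9.81 = 1913.
Try y = 2.69 m: A³/T = 628.3 — too small.
Try y = 4.33 m: A³/T = 3130 — too large.
Try y = 3.75 m: A³/T = 1911 — close enough.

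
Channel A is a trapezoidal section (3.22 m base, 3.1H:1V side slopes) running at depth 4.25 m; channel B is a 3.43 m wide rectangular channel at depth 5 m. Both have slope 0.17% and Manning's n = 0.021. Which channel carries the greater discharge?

Channel A: With bottom width b = 3.22 m and side slope z = 3.1: A = (b + zy)y = (3.22 + 3.1×4.25)×4.25 = 69.68 m²; P = b + 2y√(1+z²) = 3.22 + 2×4.25×3.257 = 30.91 m. Hydraulic radius R = A/P = 69.68/30.91 = 2.254 m. Q_A = (1/0.021)·69.68·2.254^(2/3)·√0.0017 = 235.2 m³/s.
Channel B: Flow area A = b·y = 3.43 × 5 = 17.15 m². Wetted perimeter P = b + 2y = 3.43 + 2×5 = 13.43 m. Hydraulic radius R = A/P = 17.15/13.43 = 1.277 m. Q_B = (1/0.021)·17.15·1.277^(2/3)·√0.0017 = 39.63 m³/s.
Q_A = 235.2 m³/s vs Q_B = 39.63 m³/s, so channel A carries more.

channel A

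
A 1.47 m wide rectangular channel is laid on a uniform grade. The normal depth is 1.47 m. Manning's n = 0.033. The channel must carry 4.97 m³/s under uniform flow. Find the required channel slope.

Flow area A = b·y = 1.47 × 1.47 = 2.161 m². Wetted perimeter P = b + 2y = 1.47 + 2×1.47 = 4.41 m.
Hydraulic radius R = A/P = 2.161/4.41 = 0.49 m.
From Manning's equation, S = [nQ / (1 A R^(2/3))]² = [0.033 × 4.97 / (1 × 2.161 × 0.49^(2/3))]² = 0.0149.

S = 0.0149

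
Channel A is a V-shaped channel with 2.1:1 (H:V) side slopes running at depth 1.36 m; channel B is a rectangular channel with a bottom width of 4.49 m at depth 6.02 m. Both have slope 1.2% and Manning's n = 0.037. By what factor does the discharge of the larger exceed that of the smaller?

13.4

Channel A: For a triangular section with side slope z = 2.1: A = zy² = 2.1×1.36² = 3.884 m²; P = 2y√(1+z²) = 2×1.36×2.326 = 6.327 m. Hydraulic radius R = A/P = 3.884/6.327 = 0.6139 m. Q_A = (1/0.037)·3.884·0.6139^(2/3)·√0.012 = 8.307 m³/s.
Channel B: Flow area A = b·y = 4.49 × 6.02 = 27.03 m². Wetted perimeter P = b + 2y = 4.49 + 2×6.02 = 16.53 m. Hydraulic radius R = A/P = 27.03/16.53 = 1.635 m. Q_B = (1/0.037)·27.03·1.635^(2/3)·√0.012 = 111.1 m³/s.
The larger discharge is 111.1 m³/s and the smaller is 8.307 m³/s; the ratio is 13.4.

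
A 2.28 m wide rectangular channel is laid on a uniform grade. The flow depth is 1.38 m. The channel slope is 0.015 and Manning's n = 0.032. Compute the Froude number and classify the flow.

subcritical

Flow area A = b·y = 2.28 × 1.38 = 3.146 m². Wetted perimeter P = b + 2y = 2.28 + 2×1.38 = 5.04 m.
Hydraulic radius R = A/P = 3.146/5.04 = 0.6243 m.
V = (1/n) R^(2/3) √S = (1/0.032) × 0.6243^(2/3) × √0.015 = 2.796 m/s. Hydraulic depth D_h = A/T = 3.146/2.28 = 1.38 m.
Froude number Fr = V/√(g·D_h) = 2.796/√(9.81×1.38) = 0.76, which is less than 1, so the flow is subcritical.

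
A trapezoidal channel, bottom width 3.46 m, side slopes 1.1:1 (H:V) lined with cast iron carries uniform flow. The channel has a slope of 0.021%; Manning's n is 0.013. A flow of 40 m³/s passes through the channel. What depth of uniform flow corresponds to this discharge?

y_n = 3.38 m

Manning's equation rearranged: A R^(2/3) = nQ / (1·√S) = 0.013 × 40 / (√0.00021) = 35.88.
Try y = 2.66 m: A R^(2/3) = 22.2 — low.
Try y = 3.38 m: A R^(2/3) = 35.85 — ≈ 35.88.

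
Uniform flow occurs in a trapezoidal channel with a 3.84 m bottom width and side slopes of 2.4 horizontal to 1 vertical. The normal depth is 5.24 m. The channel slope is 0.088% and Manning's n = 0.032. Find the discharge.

Q = 157 m³/s

With bottom width b = 3.84 m and side slope z = 2.4: A = (b + zy)y = (3.84 + 2.4×5.24)×5.24 = 86.02 m²; P = b + 2y√(1+z²) = 3.84 + 2×5.24×2.6 = 31.09 m.
Hydraulic radius R = A/P = 86.02/31.09 = 2.767 m.
Manning's equation: Q = (1/n) A R^(2/3) S^(1/2) = (1/0.032) × 86.02 × 2.767^(2/3) × 0.00088^(1/2) = 157 m³/s.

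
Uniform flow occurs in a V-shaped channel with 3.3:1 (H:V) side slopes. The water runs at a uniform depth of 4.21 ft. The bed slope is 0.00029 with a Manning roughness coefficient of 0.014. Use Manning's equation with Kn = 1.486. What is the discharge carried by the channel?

Q = 169 ft³/s

For a triangular section with side slope z = 3.3: A = zy² = 3.3×4.21² = 58.49 ft²; P = 2y√(1+z²) = 2×4.21×3.448 = 29.03 ft.
Hydraulic radius R = A/P = 58.49/29.03 = 2.015 ft.
Manning's equation: Q = (1.486/n) A R^(2/3) S^(1/2) = (1.486/0.014) × 58.49 × 2.015^(2/3) × 0.00029^(1/2) = 169 ft³/s.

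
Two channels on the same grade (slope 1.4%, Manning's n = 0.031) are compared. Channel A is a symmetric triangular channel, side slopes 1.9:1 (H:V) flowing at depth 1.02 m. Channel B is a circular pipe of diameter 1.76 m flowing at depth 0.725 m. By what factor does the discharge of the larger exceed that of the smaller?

Channel A: For a triangular section with side slope z = 1.9: A = zy² = 1.9×1.02² = 1.977 m²; P = 2y√(1+z²) = 2×1.02×2.147 = 4.38 m. Hydraulic radius R = A/P = 1.977/4.38 = 0.4513 m. Q_A = (1/0.031)·1.977·0.4513^(2/3)·√0.014 = 4.439 m³/s.
Channel B: For a circular section of diameter D = 1.76 m at depth y = 0.725 m, the central angle is θ = 2 arccos(1 − 2y/D) = 2.787 rad. Then A = (D²/8)(θ − sin θ) = 0.945 m² and P = Dθ/2 = 2.453 m. Hydraulic radius R = A/P = 0.945/2.453 = 0.3853 m. Q_B = (1/0.031)·0.945·0.3853^(2/3)·√0.014 = 1.91 m³/s.
The larger discharge is 4.439 m³/s and the smaller is 1.91 m³/s; the ratio is 2.32.

2.32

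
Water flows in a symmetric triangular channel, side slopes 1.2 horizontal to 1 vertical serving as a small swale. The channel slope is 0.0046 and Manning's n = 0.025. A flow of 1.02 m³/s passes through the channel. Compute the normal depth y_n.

y_n = 0.822 m

Manning's equation rearranged: A R^(2/3) = nQ / (1·√S) = 0.025 × 1.02 / (√0.0046) = 0.376.
Trying y = 0.713 m: A R^(2/3) = 0.2573 — too small.
Trying y = 0.943 m: A R^(2/3) = 0.5422 — too large.
Trying y = 0.822 m: A R^(2/3) = 0.376 — ≈ 0.376.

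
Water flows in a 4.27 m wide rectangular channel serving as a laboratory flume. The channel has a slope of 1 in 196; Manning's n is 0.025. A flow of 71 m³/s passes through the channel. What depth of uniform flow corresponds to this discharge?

Manning's equation rearranged: A R^(2/3) = nQ / (1·√S) = 0.025 × 71 / (√0.005102) = 24.85.
Try y = 5.4 m: A R^(2/3) = 30.62 — too large.
Try y = 4.54 m: A R^(2/3) = 24.86 — ≈ 24.85.

y_n = 4.54 m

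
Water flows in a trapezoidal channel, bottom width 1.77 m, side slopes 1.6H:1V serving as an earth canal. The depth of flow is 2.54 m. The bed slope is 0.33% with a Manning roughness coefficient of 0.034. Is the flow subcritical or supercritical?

subcritical

With bottom width b = 1.77 m and side slope z = 1.6: A = (b + zy)y = (1.77 + 1.6×2.54)×2.54 = 14.82 m²; P = b + 2y√(1+z²) = 1.77 + 2×2.54×1.887 = 11.35 m.
Hydraulic radius R = A/P = 14.82/11.35 = 1.305 m.
V = (1/n) R^(2/3) √S = (1/0.034) × 1.305^(2/3) × √0.0033 = 2.018 m/s. Hydraulic depth D_h = A/T = 14.82/9.898 = 1.497 m.
Froude number Fr = V/√(g·D_h) = 2.018/√(9.81×1.497) = 0.526, which is less than 1, so the flow is subcritical.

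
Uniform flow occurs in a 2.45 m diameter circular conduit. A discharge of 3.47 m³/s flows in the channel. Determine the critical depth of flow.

At critical depth, Q² T / (g A³) = 1, i.e. A³/T = Q²/g = 3.47²/9.81 = 1.227.
At y = 0.638 m: A³/T = 0.4325 — short.
At y = 0.835 m: A³/T = 1.228 — close enough.

y_c = 0.835 m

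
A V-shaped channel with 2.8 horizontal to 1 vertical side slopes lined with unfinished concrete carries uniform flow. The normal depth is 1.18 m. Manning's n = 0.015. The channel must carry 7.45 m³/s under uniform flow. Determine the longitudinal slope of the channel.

S = 0.0018

For a triangular section with side slope z = 2.8: A = zy² = 2.8×1.18² = 3.899 m²; P = 2y√(1+z²) = 2×1.18×2.973 = 7.017 m.
Hydraulic radius R = A/P = 3.899/7.017 = 0.5556 m.
From Manning's equation, S = [nQ / (1 A R^(2/3))]² = [0.015 × 7.45 / (1 × 3.899 × 0.5556^(2/3))]² = 0.0018.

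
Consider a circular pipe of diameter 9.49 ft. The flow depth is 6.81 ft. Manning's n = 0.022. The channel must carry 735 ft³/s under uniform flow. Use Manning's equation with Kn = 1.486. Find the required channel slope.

S = 0.01

For a circular section of diameter D = 9.49 ft at depth y = 6.81 ft, the central angle is θ = 2 arccos(1 − 2y/D) = 4.042 rad. Then A = (D²/8)(θ − sin θ) = 54.33 ft² and P = Dθ/2 = 19.18 ft.
Hydraulic radius R = A/P = 54.33/19.18 = 2.832 ft.
From Manning's equation, S = [nQ / (1.486 A R^(2/3))]² = [0.022 × 735 / (1.486 × 54.33 × 2.832^(2/3))]² = 0.01.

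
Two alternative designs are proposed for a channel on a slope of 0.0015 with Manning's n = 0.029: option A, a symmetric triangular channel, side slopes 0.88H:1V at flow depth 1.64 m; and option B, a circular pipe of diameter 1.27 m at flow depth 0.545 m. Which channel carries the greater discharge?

channel A

Channel A: For a triangular section with side slope z = 0.88: A = zy² = 0.88×1.64² = 2.367 m²; P = 2y√(1+z²) = 2×1.64×1.332 = 4.369 m. Hydraulic radius R = A/P = 2.367/4.369 = 0.5417 m. Q_A = (1/0.029)·2.367·0.5417^(2/3)·√0.0015 = 2.101 m³/s.
Channel B: For a circular section of diameter D = 1.27 m at depth y = 0.545 m, the central angle is θ = 2 arccos(1 − 2y/D) = 2.857 rad. Then A = (D²/8)(θ − sin θ) = 0.5195 m² and P = Dθ/2 = 1.814 m. Hydraulic radius R = A/P = 0.5195/1.814 = 0.2863 m. Q_B = (1/0.029)·0.5195·0.2863^(2/3)·√0.0015 = 0.3014 m³/s.
Q_A = 2.101 m³/s vs Q_B = 0.3014 m³/s, so channel A carries more.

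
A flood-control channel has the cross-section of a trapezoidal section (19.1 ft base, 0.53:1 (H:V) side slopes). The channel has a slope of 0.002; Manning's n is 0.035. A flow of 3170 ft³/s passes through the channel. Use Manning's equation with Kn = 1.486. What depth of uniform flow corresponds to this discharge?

y_n = 15.5 ft

Manning's equation rearranged: A R^(2/3) = nQ / (1.486·√S) = 0.035 × 3170 / (1.486 × √0.002) = 1670.
Try y = 12.6 ft: A R^(2/3) = 1168 — short.
Try y = 17 ft: A R^(2/3) = 1959 — over.
Try y = 15.5 ft: A R^(2/3) = 1667 — matches.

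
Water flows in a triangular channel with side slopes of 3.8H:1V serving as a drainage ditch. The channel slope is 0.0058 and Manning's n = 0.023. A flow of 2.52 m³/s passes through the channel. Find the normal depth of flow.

Manning's equation rearranged: A R^(2/3) = nQ / (1·√S) = 0.023 × 2.52 / (√0.0058) = 0.7611.
Trying y = 0.725 m: A R^(2/3) = 0.9931 — too large.
Trying y = 0.585 m: A R^(2/3) = 0.5604 — too small.
Trying y = 0.656 m: A R^(2/3) = 0.7606 — close enough.

y_n = 0.656 m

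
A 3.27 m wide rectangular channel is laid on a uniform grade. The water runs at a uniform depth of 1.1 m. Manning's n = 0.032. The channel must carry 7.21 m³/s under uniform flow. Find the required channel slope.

S = 0.00719

Flow area A = b·y = 3.27 × 1.1 = 3.597 m². Wetted perimeter P = b + 2y = 3.27 + 2×1.1 = 5.47 m.
Hydraulic radius R = A/P = 3.597/5.47 = 0.6576 m.
From Manning's equation, S = [nQ / (1 A R^(2/3))]² = [0.032 × 7.21 / (1 × 3.597 × 0.6576^(2/3))]² = 0.00719.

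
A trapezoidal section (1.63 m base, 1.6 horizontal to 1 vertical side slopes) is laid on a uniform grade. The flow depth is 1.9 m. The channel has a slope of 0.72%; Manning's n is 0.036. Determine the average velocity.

V = 2.37 m/s

With bottom width b = 1.63 m and side slope z = 1.6: A = (b + zy)y = (1.63 + 1.6×1.9)×1.9 = 8.873 m²; P = b + 2y√(1+z²) = 1.63 + 2×1.9×1.887 = 8.8 m.
Hydraulic radius R = A/P = 8.873/8.8 = 1.008 m.
From Manning's equation, V = (1/n) R^(2/3) S^(1/2) = (1/0.036) × 1.008^(2/3) × 0.0072^(1/2) = 2.37 m/s.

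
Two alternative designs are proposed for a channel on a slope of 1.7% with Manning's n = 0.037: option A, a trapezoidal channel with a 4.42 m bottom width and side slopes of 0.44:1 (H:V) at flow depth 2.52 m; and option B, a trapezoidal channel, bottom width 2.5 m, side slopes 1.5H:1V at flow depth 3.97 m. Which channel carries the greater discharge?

channel B

Channel A: With bottom width b = 4.42 m and side slope z = 0.44: A = (b + zy)y = (4.42 + 0.44×2.52)×2.52 = 13.93 m²; P = b + 2y√(1+z²) = 4.42 + 2×2.52×1.093 = 9.926 m. Hydraulic radius R = A/P = 13.93/9.926 = 1.404 m. Q_A = (1/0.037)·13.93·1.404^(2/3)·√0.017 = 61.55 m³/s.
Channel B: With bottom width b = 2.5 m and side slope z = 1.5: A = (b + zy)y = (2.5 + 1.5×3.97)×3.97 = 33.57 m²; P = b + 2y√(1+z²) = 2.5 + 2×3.97×1.803 = 16.81 m. Hydraulic radius R = A/P = 33.57/16.81 = 1.996 m. Q_B = (1/0.037)·33.57·1.996^(2/3)·√0.017 = 187.5 m³/s.
Q_A = 61.55 m³/s vs Q_B = 187.5 m³/s, so channel B carries more.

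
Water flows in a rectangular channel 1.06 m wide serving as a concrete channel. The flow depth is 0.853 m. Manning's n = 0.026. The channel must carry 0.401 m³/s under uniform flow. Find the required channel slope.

Flow area A = b·y = 1.06 × 0.853 = 0.9042 m². Wetted perimeter P = b + 2y = 1.06 + 2×0.853 = 2.766 m.
Hydraulic radius R = A/P = 0.9042/2.766 = 0.3269 m.
From Manning's equation, S = [nQ / (1 A R^(2/3))]² = [0.026 × 0.401 / (1 × 0.9042 × 0.3269^(2/3))]² = 0.00059.

S = 0.00059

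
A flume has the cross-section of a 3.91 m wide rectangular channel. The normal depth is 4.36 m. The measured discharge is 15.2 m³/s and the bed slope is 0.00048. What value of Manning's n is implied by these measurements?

Flow area A = b·y = 3.91 × 4.36 = 17.05 m². Wetted perimeter P = b + 2y = 3.91 + 2×4.36 = 12.63 m.
Hydraulic radius R = A/P = 17.05/12.63 = 1.35 m.
Rearranging Manning's equation: n = (1/Q) A R^(2/3) S^(1/2) = (1/15.2) × 17.05 × 1.35^(2/3) × √0.00048 = 0.03.

n = 0.03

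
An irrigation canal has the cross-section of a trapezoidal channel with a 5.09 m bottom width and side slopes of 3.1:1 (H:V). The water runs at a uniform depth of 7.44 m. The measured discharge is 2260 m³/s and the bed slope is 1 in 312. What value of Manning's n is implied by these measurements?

n = 0.013

With bottom width b = 5.09 m and side slope z = 3.1: A = (b + zy)y = (5.09 + 3.1×7.44)×7.44 = 209.5 m²; P = b + 2y√(1+z²) = 5.09 + 2×7.44×3.257 = 53.56 m.
Hydraulic radius R = A/P = 209.5/53.56 = 3.911 m.
Rearranging Manning's equation: n = (1/Q) A R^(2/3) S^(1/2) = (1/2260) × 209.5 × 3.911^(2/3) × √0.003205 = 0.013.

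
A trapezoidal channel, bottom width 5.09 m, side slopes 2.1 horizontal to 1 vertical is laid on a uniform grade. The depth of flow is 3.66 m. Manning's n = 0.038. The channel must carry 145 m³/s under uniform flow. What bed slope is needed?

With bottom width b = 5.09 m and side slope z = 2.1: A = (b + zy)y = (5.09 + 2.1×3.66)×3.66 = 46.76 m²; P = b + 2y√(1+z²) = 5.09 + 2×3.66×2.326 = 22.12 m.
Hydraulic radius R = A/P = 46.76/22.12 = 2.114 m.
From Manning's equation, S = [nQ / (1 A R^(2/3))]² = [0.038 × 145 / (1 × 46.76 × 2.114^(2/3))]² = 0.00512.

S = 0.00512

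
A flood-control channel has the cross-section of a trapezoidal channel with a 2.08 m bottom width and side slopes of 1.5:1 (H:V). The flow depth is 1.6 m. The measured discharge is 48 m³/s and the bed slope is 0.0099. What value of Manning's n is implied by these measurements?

With bottom width b = 2.08 m and side slope z = 1.5: A = (b + zy)y = (2.08 + 1.5×1.6)×1.6 = 7.168 m²; P = b + 2y√(1+z²) = 2.08 + 2×1.6×1.803 = 7.849 m.
Hydraulic radius R = A/P = 7.168/7.849 = 0.9133 m.
Rearranging Manning's equation: n = (1/Q) A R^(2/3) S^(1/2) = (1/48) × 7.168 × 0.9133^(2/3) × √0.0099 = 0.014.

n = 0.014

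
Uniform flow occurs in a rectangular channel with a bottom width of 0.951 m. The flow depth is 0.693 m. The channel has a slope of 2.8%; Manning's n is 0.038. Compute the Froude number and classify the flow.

subcritical

Flow area A = b·y = 0.951 × 0.693 = 0.659 m². Wetted perimeter P = b + 2y = 0.951 + 2×0.693 = 2.337 m.
Hydraulic radius R = A/P = 0.659/2.337 = 0.282 m.
V = (1/n) R^(2/3) √S = (1/0.038) × 0.282^(2/3) × √0.028 = 1.894 m/s. Hydraulic depth D_h = A/T = 0.659/0.951 = 0.693 m.
Froude number Fr = V/√(g·D_h) = 1.894/√(9.81×0.693) = 0.726, which is less than 1, so the flow is subcritical.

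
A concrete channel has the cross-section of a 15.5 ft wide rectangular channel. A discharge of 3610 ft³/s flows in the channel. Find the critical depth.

y_c = 11.9 ft

For a rectangular channel, critical depth y_c = (q²/g)^(1/3) where q = Q/b = 3610/15.5 = 232.9 ft²/s.
So y_c = (232.9²/32.2)^(1/3) = 11.9 ft.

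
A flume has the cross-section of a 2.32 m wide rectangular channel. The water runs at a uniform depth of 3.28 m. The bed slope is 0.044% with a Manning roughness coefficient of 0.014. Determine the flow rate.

Q = 10.3 m³/s

Flow area A = b·y = 2.32 × 3.28 = 7.61 m². Wetted perimeter P = b + 2y = 2.32 + 2×3.28 = 8.88 m.
Hydraulic radius R = A/P = 7.61/8.88 = 0.8569 m.
Manning's equation: Q = (1/n) A R^(2/3) S^(1/2) = (1/0.014) × 7.61 × 0.8569^(2/3) × 0.00044^(1/2) = 10.3 m³/s.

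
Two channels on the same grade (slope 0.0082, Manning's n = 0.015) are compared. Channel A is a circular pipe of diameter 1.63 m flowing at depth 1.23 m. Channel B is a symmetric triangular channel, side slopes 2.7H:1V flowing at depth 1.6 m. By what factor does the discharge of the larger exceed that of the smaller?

Channel A: For a circular section of diameter D = 1.63 m at depth y = 1.23 m, the central angle is θ = 2 arccos(1 − 2y/D) = 4.21 rad. Then A = (D²/8)(θ − sin θ) = 1.689 m² and P = Dθ/2 = 3.431 m. Hydraulic radius R = A/P = 1.689/3.431 = 0.4923 m. Q_A = (1/0.015)·1.689·0.4923^(2/3)·√0.0082 = 6.359 m³/s.
Channel B: For a triangular section with side slope z = 2.7: A = zy² = 2.7×1.6² = 6.912 m²; P = 2y√(1+z²) = 2×1.6×2.879 = 9.214 m. Hydraulic radius R = A/P = 6.912/9.214 = 0.7502 m. Q_B = (1/0.015)·6.912·0.7502^(2/3)·√0.0082 = 34.45 m³/s.
The larger discharge is 34.45 m³/s and the smaller is 6.359 m³/s; the ratio is 5.42.

5.42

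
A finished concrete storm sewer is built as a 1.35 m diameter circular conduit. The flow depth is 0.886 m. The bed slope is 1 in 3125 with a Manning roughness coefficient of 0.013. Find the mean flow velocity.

V = 0.735 m/s

For a circular section of diameter D = 1.35 m at depth y = 0.886 m, the central angle is θ = 2 arccos(1 − 2y/D) = 3.777 rad. Then A = (D²/8)(θ − sin θ) = 0.9958 m² and P = Dθ/2 = 2.55 m.
Hydraulic radius R = A/P = 0.9958/2.55 = 0.3906 m.
From Manning's equation, V = (1/n) R^(2/3) S^(1/2) = (1/0.013) × 0.3906^(2/3) × 0.00032^(1/2) = 0.735 m/s.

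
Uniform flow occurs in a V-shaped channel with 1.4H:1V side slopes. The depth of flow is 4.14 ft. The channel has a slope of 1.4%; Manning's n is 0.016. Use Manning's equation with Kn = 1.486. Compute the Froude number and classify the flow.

For a triangular section with side slope z = 1.4: A = zy² = 1.4×4.14² = 24 ft²; P = 2y√(1+z²) = 2×4.14×1.72 = 14.25 ft.
Hydraulic radius R = A/P = 24/14.25 = 1.684 ft.
V = (1.486/n) R^(2/3) √S = (1.486/0.016) × 1.684^(2/3) × √0.014 = 15.56 ft/s. Hydraulic depth D_h = A/T = 24/11.59 = 2.07 ft.
Froude number Fr = V/√(g·D_h) = 15.56/√(32.2×2.07) = 1.91, which is greater than 1, so the flow is supercritical.

supercritical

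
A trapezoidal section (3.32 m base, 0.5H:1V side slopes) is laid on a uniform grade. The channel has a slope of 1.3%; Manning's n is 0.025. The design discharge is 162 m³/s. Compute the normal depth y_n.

Manning's equation rearranged: A R^(2/3) = nQ / (1·√S) = 0.025 × 162 / (√0.013) = 35.52.
Trying y = 3.88 m: A R^(2/3) = 29.09 — too small.
Trying y = 4.33 m: A R^(2/3) = 35.49 — close enough.

y_n = 4.33 m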